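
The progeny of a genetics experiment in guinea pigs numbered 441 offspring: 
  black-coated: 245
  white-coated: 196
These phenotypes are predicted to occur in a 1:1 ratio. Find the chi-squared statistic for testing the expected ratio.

Total ratio parts = 2. Expected numbers out of 441:
  black-coated: 441 × 1/2 = 220.5
  white-coated: 441 × 1/2 = 220.5
χ² = Σ (O − E)² / E
  black-coated: (245 − 220.5)² / 220.5 = 2.7222
  white-coated: (196 − 220.5)² / 220.5 = 2.7222
χ² = 2.7222 + 2.7222 = 5.4444 ≈ 5.444

5.444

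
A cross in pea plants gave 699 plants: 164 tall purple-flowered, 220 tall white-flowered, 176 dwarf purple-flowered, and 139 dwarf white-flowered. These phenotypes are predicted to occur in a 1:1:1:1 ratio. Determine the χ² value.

Under the 1:1:1:1 hypothesis (Σ ratio = 4, N = 699):
  tall purple-flowered: 699 × 1/4 = 174.75
  tall white-flowered: 699 × 1/4 = 174.75
  dwarf purple-flowered: 699 × 1/4 = 174.75
  dwarf white-flowered: 699 × 1/4 = 174.75
χ² = Σ (O − E)² / E
  tall purple-flowered: (164 − 174.75)² / 174.75 = 0.6613
  tall white-flowered: (220 − 174.75)² / 174.75 = 11.7171
  dwarf purple-flowered: (176 − 174.75)² / 174.75 = 0.0089
  dwarf white-flowered: (139 − 174.75)² / 174.75 = 7.3137
χ² = 0.6613 + 11.7171 + 0.0089 + 7.3137 = 19.701

19.701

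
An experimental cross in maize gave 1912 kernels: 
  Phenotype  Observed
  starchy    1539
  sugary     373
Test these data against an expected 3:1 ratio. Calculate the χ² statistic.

The 3:1 ratio has 4 parts, so with N = 1912 the expected counts are:
  starchy: 1912 × 3/4 = 1434
  sugary: 1912 × 1/4 = 478
χ² = Σ (O − E)² / E
  starchy: (1539 − 1434)² / 1434 = 7.6883
  sugary: (373 − 478)² / 478 = 23.0649
χ² = 7.6883 + 23.0649 = 30.7532 ≈ 30.753

30.753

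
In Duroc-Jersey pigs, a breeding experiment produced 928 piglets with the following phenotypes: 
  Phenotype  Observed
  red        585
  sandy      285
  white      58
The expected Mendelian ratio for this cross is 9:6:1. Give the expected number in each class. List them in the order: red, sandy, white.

Expected counts for N = 928 under a 9:6:1 ratio (total parts = 16):
  red: 928 × 9/16 = 522
  sandy: 928 × 6/16 = 348
  white: 928 × 1/16 = 58

522, 348, 58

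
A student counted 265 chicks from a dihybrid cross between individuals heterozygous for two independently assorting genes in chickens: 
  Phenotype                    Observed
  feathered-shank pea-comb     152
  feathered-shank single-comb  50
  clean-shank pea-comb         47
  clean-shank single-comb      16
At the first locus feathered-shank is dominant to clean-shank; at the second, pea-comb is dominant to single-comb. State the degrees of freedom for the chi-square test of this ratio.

3

A dihybrid F₂ with independent assortment and complete dominance at both loci gives a 9:3:3:1 phenotypic ratio.
A goodness-of-fit test with 4 phenotype classes has df = 4 − 1 = 3.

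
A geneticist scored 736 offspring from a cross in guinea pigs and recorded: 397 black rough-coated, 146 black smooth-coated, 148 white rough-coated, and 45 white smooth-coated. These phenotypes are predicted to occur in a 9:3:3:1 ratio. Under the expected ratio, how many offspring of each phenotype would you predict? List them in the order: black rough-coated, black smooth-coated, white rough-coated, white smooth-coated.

414, 138, 138, 46

Total ratio parts = 16. Expected numbers out of 736:
  black rough-coated: 736 × 9/16 = 414
  black smooth-coated: 736 × 3/16 = 138
  white rough-coated: 736 × 3/16 = 138
  white smooth-coated: 736 × 1/16 = 46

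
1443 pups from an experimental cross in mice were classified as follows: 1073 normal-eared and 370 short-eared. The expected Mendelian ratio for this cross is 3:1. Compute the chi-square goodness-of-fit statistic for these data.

Total ratio parts = 4. Expected numbers out of 1443:
  normal-eared: 1443 × 3/4 = 1082.25
  short-eared: 1443 × 1/4 = 360.75
χ² = Σ (O − E)² / E
  normal-eared: (1073 − 1082.25)² / 1082.25 = 0.0791
  short-eared: (370 − 360.75)² / 360.75 = 0.2372
χ² = 0.0791 + 0.2372 = 0.3163 ≈ 0.316

0.316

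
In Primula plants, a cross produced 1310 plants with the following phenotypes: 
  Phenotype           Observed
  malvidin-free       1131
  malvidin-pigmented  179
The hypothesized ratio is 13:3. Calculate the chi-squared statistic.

22.242

Expected counts for N = 1310 under a 13:3 ratio (total parts = 16):
  malvidin-free: 1310 × 13/16 = 1064.375
  malvidin-pigmented: 1310 × 3/16 = 245.625
χ² = Σ (O − E)² / E
  malvidin-free: (1131 − 1064.375)² / 1064.375 = 4.1704
  malvidin-pigmented: (179 − 245.625)² / 245.625 = 18.0718
χ² = 4.1704 + 18.0718 = 22.2422 ≈ 22.242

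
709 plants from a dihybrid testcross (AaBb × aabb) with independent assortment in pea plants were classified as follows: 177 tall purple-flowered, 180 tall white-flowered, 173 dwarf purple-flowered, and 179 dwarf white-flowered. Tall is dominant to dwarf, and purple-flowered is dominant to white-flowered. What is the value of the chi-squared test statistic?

0.162

A dihybrid testcross with independent assortment gives a 1:1:1:1 ratio.
Total ratio parts = 4. Expected numbers out of 709:
  tall purple-flowered: 709 × 1/4 = 177.25
  tall white-flowered: 709 × 1/4 = 177.25
  dwarf purple-flowered: 709 × 1/4 = 177.25
  dwarf white-flowered: 709 × 1/4 = 177.25
χ² = Σ (O − E)² / E
  tall purple-flowered: (177 − 177.25)² / 177.25 = 0.0004
  tall white-flowered: (180 − 177.25)² / 177.25 = 0.0427
  dwarf purple-flowered: (173 − 177.25)² / 177.25 = 0.1019
  dwarf white-flowered: (179 − 177.25)² / 177.25 = 0.0173
χ² = 0.0004 + 0.0427 + 0.1019 + 0.0173 = 0.1623 ≈ 0.162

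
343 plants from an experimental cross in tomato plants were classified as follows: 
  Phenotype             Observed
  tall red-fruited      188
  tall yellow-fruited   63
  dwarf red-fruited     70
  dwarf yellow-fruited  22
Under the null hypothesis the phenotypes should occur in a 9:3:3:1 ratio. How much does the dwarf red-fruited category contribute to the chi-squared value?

0.503

Expected counts for N = 343 under a 9:3:3:1 ratio (total parts = 16):
  tall red-fruited: 343 × 9/16 = 192.9375
  tall yellow-fruited: 343 × 3/16 = 64.3125
  dwarf red-fruited: 343 × 3/16 = 64.3125
  dwarf yellow-fruited: 343 × 1/16 = 21.4375
Contribution of dwarf red-fruited: (70 − 64.3125)² / 64.3125 = 0.5030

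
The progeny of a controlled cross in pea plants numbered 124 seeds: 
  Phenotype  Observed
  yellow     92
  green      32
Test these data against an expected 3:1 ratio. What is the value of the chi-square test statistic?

0.043

Under the 3:1 hypothesis (Σ ratio = 4, N = 124):
  yellow: 124 × 3/4 = 93
  green: 124 × 1/4 = 31
χ² = Σ (O − E)² / E
  yellow: (92 − 93)² / 93 = 0.0108
  green: (32 − 31)² / 31 = 0.0323
χ² = 0.0108 + 0.0323 = 0.0431 ≈ 0.043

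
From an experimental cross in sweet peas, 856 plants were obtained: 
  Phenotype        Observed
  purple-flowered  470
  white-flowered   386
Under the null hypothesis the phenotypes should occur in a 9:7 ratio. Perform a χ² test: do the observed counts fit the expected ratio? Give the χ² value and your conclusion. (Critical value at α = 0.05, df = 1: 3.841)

Total ratio parts = 16. Expected numbers out of 856:
  purple-flowered: 856 × 9/16 = 481.5
  white-flowered: 856 × 7/16 = 374.5
χ² = Σ (O − E)² / E
  purple-flowered: (470 − 481.5)² / 481.5 = 0.2747
  white-flowered: (386 − 374.5)² / 374.5 = 0.3531
χ² = 0.2747 + 0.3531 = 0.6278 ≈ 0.628
Degrees of freedom = 2 − 1 = 1; critical value at α = 0.05 is 3.841.
Since 0.628 < 3.841, we fail to reject the null hypothesis — the data are consistent with the 9:7 ratio.

0.628; consistent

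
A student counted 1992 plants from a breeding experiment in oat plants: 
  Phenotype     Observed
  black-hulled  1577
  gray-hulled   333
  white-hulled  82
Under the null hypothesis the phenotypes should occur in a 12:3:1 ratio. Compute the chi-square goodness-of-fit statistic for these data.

The 12:3:1 ratio has 16 parts, so with N = 1992 the expected counts are:
  black-hulled: 1992 × 12/16 = 1494
  gray-hulled: 1992 × 3/16 = 373.5
  white-hulled: 1992 × 1/16 = 124.5
χ² = Σ (O − E)² / E
  black-hulled: (1577 − 1494)² / 1494 = 4.6111
  gray-hulled: (333 − 373.5)² / 373.5 = 4.3916
  white-hulled: (82 − 124.5)² / 124.5 = 14.5080
χ² = 4.6111 + 4.3916 + 14.5080 = 23.5107 ≈ 23.511

23.511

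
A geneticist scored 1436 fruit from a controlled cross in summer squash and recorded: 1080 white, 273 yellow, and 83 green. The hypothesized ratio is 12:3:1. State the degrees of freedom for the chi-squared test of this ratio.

A goodness-of-fit test with 3 phenotype classes has df = 3 − 1 = 2.

2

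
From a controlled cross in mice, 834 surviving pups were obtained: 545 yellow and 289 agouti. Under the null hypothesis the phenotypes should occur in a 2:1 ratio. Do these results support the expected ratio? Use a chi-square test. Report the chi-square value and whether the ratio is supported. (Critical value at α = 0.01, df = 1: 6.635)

Under the 2:1 hypothesis (Σ ratio = 3, N = 834):
  yellow: 834 × 2/3 = 556
  agouti: 834 × 1/3 = 278
χ² = Σ (O − E)² / E
  yellow: (545 − 556)² / 556 = 0.2176
  agouti: (289 − 278)² / 278 = 0.4353
χ² = 0.2176 + 0.4353 = 0.6529 ≈ 0.653
Degrees of freedom = 2 − 1 = 1; critical value at α = 0.01 is 6.635.
Since 0.653 < 6.635, we fail to reject the null hypothesis — the data are consistent with the 2:1 ratio.

0.653; consistent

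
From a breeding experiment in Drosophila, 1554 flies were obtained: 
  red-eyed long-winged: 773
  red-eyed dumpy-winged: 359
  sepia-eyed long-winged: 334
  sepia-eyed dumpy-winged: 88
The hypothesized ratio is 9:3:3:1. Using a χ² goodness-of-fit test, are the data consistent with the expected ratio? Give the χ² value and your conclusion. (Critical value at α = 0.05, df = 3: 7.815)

The 9:3:3:1 ratio has 16 parts, so with N = 1554 the expected counts are:
  red-eyed long-winged: 1554 × 9/16 = 874.125
  red-eyed dumpy-winged: 1554 × 3/16 = 291.375
  sepia-eyed long-winged: 1554 × 3/16 = 291.375
  sepia-eyed dumpy-winged: 1554 × 1/16 = 97.125
χ² = Σ (O − E)² / E
  red-eyed long-winged: (773 − 874.125)² / 874.125 = 11.6989
  red-eyed dumpy-winged: (359 − 291.375)² / 291.375 = 15.6950
  sepia-eyed long-winged: (334 − 291.375)² / 291.375 = 6.2356
  sepia-eyed dumpy-winged: (88 − 97.125)² / 97.125 = 0.8573
χ² = 11.6989 + 15.6950 + 6.2356 + 0.8573 = 34.4868 ≈ 34.487
Degrees of freedom = 4 − 1 = 3; critical value at α = 0.05 is 7.815.
Since 34.487 > 7.815, we reject the null hypothesis — the data do not fit the 9:3:3:1 ratio.

34.487; not consistent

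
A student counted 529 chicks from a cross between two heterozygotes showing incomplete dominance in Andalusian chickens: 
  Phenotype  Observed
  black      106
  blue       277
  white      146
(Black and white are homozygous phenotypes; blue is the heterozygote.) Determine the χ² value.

7.231

With incomplete dominance, a heterozygote × heterozygote cross gives a 1:2:1 phenotypic ratio.
Expected counts for N = 529 under a 1:2:1 ratio (total parts = 4):
  black: 529 × 1/4 = 132.25
  blue: 529 × 2/4 = 264.5
  white: 529 × 1/4 = 132.25
χ² = Σ (O − E)² / E
  black: (106 − 132.25)² / 132.25 = 5.2103
  blue: (277 − 264.5)² / 264.5 = 0.5907
  white: (146 − 132.25)² / 132.25 = 1.4296
χ² = 5.2103 + 0.5907 + 1.4296 = 7.2306 ≈ 7.231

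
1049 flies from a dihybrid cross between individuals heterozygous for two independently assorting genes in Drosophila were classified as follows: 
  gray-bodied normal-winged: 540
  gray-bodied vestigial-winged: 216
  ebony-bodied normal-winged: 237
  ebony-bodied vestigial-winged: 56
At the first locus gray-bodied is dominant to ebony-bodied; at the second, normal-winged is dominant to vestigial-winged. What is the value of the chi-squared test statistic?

A dihybrid F₂ with independent assortment and complete dominance at both loci gives a 9:3:3:1 phenotypic ratio.
Expected counts for N = 1049 under a 9:3:3:1 ratio (total parts = 16):
  gray-bodied normal-winged: 1049 × 9/16 = 590.0625
  gray-bodied vestigial-winged: 1049 × 3/16 = 196.6875
  ebony-bodied normal-winged: 1049 × 3/16 = 196.6875
  ebony-bodied vestigial-winged: 1049 × 1/16 = 65.5625
χ² = Σ (O − E)² / E
  gray-bodied normal-winged: (540 − 590.0625)² / 590.0625 = 4.2474
  gray-bodied vestigial-winged: (216 − 196.6875)² / 196.6875 = 1.8963
  ebony-bodied normal-winged: (237 − 196.6875)² / 196.6875 = 8.2623
  ebony-bodied vestigial-winged: (56 − 65.5625)² / 65.5625 = 1.3947
χ² = 4.2474 + 1.8963 + 8.2623 + 1.3947 = 15.8007 ≈ 15.801

15.801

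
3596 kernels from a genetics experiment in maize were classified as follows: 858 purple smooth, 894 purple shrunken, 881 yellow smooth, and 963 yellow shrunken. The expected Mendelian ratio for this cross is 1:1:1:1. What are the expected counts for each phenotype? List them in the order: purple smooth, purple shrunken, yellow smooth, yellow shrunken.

899, 899, 899, 899

Under the 1:1:1:1 hypothesis (Σ ratio = 4, N = 3596):
  purple smooth: 3596 × 1/4 = 899
  purple shrunken: 3596 × 1/4 = 899
  yellow smooth: 3596 × 1/4 = 899
  yellow shrunken: 3596 × 1/4 = 899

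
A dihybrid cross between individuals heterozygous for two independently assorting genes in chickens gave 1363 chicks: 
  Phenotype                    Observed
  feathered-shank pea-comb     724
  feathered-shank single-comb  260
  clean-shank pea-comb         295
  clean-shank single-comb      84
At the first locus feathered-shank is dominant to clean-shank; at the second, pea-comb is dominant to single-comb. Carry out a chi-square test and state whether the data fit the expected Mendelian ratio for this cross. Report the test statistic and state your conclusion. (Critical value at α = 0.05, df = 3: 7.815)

A dihybrid F₂ with independent assortment and complete dominance at both loci gives a 9:3:3:1 phenotypic ratio.
Total ratio parts = 16. Expected numbers out of 1363:
  feathered-shank pea-comb: 1363 × 9/16 = 766.6875
  feathered-shank single-comb: 1363 × 3/16 = 255.5625
  clean-shank pea-comb: 1363 × 3/16 = 255.5625
  clean-shank single-comb: 1363 × 1/16 = 85.1875
χ² = Σ (O − E)² / E
  feathered-shank pea-comb: (724 − 766.6875)² / 766.6875 = 2.3767
  feathered-shank single-comb: (260 − 255.5625)² / 255.5625 = 0.0771
  clean-shank pea-comb: (295 − 255.5625)² / 255.5625 = 6.0859
  clean-shank single-comb: (84 − 85.1875)² / 85.1875 = 0.0166
χ² = 2.3767 + 0.0771 + 6.0859 + 0.0166 = 8.5563 ≈ 8.556
Degrees of freedom = 4 − 1 = 3; critical value at α = 0.05 is 7.815.
Since 8.556 > 7.815, we reject the null hypothesis — the data do not fit the 9:3:3:1 ratio.

8.556; not consistent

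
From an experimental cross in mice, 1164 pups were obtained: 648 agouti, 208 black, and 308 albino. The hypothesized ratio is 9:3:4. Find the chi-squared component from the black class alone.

The 9:3:4 ratio has 16 parts, so with N = 1164 the expected counts are:
  agouti: 1164 × 9/16 = 654.75
  black: 1164 × 3/16 = 218.25
  albino: 1164 × 4/16 = 291
Contribution of black: (208 − 218.25)² / 218.25 = 0.4814

0.481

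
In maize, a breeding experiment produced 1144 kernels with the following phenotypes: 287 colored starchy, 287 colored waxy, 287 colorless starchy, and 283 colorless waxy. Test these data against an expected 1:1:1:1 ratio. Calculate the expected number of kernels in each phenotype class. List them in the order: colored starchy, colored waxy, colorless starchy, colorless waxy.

286, 286, 286, 286

Total ratio parts = 4. Expected numbers out of 1144:
  colored starchy: 1144 × 1/4 = 286
  colored waxy: 1144 × 1/4 = 286
  colorless starchy: 1144 × 1/4 = 286
  colorless waxy: 1144 × 1/4 = 286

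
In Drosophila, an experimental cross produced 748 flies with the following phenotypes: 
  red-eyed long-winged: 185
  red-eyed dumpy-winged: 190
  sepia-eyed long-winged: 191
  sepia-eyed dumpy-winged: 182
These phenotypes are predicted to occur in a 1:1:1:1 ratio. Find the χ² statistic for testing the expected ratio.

0.289

Under the 1:1:1:1 hypothesis (Σ ratio = 4, N = 748):
  red-eyed long-winged: 748 × 1/4 = 187
  red-eyed dumpy-winged: 748 × 1/4 = 187
  sepia-eyed long-winged: 748 × 1/4 = 187
  sepia-eyed dumpy-winged: 748 × 1/4 = 187
χ² = Σ (O − E)² / E
  red-eyed long-winged: (185 − 187)² / 187 = 0.0214
  red-eyed dumpy-winged: (190 − 187)² / 187 = 0.0481
  sepia-eyed long-winged: (191 − 187)² / 187 = 0.0856
  sepia-eyed dumpy-winged: (182 − 187)² / 187 = 0.1337
χ² = 0.0214 + 0.0481 + 0.0856 + 0.1337 = 0.2888 ≈ 0.289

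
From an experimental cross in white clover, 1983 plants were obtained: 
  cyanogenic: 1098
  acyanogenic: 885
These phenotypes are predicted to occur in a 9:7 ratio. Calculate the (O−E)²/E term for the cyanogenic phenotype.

0.273

Total ratio parts = 16. Expected numbers out of 1983:
  cyanogenic: 1983 × 9/16 = 1115.4375
  acyanogenic: 1983 × 7/16 = 867.5625
Contribution of cyanogenic: (1098 − 1115.4375)² / 1115.4375 = 0.2726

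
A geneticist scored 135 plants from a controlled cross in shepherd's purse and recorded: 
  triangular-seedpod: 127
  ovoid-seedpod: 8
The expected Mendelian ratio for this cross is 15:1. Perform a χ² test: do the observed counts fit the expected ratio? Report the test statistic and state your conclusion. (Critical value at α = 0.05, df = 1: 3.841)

0.024; consistent

Total ratio parts = 16. Expected numbers out of 135:
  triangular-seedpod: 135 × 15/16 = 126.5625
  ovoid-seedpod: 135 × 1/16 = 8.4375
χ² = Σ (O − E)² / E
  triangular-seedpod: (127 − 126.5625)² / 126.5625 = 0.0015
  ovoid-seedpod: (8 − 8.4375)² / 8.4375 = 0.0227
χ² = 0.0015 + 0.0227 = 0.0242 ≈ 0.024
Degrees of freedom = 2 − 1 = 1; critical value at α = 0.05 is 3.841.
Since 0.024 < 3.841, we fail to reject the null hypothesis — the data are consistent with the 15:1 ratio.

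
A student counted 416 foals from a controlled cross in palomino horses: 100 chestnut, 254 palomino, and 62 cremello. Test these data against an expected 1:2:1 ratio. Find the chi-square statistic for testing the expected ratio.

Total ratio parts = 4. Expected numbers out of 416:
  chestnut: 416 × 1/4 = 104
  palomino: 416 × 2/4 = 208
  cremello: 416 × 1/4 = 104
χ² = Σ (O − E)² / E
  chestnut: (100 − 104)² / 104 = 0.1538
  palomino: (254 − 208)² / 208 = 10.1731
  cremello: (62 − 104)² / 104 = 16.9615
χ² = 0.1538 + 10.1731 + 16.9615 = 27.2884 ≈ 27.288

27.288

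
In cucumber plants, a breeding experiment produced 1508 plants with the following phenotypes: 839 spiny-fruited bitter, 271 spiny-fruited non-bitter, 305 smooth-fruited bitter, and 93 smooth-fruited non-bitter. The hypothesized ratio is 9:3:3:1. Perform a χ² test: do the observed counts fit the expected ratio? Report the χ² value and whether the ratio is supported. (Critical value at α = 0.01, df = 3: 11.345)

The 9:3:3:1 ratio has 16 parts, so with N = 1508 the expected counts are:
  spiny-fruited bitter: 1508 × 9/16 = 848.25
  spiny-fruited non-bitter: 1508 × 3/16 = 282.75
  smooth-fruited bitter: 1508 × 3/16 = 282.75
  smooth-fruited non-bitter: 1508 × 1/16 = 94.25
χ² = Σ (O − E)² / E
  spiny-fruited bitter: (839 − 848.25)² / 848.25 = 0.1009
  spiny-fruited non-bitter: (271 − 282.75)² / 282.75 = 0.4883
  smooth-fruited bitter: (305 − 282.75)² / 282.75 = 1.7509
  smooth-fruited non-bitter: (93 − 94.25)² / 94.25 = 0.0166
χ² = 0.1009 + 0.4883 + 1.7509 + 0.0166 = 2.3567 ≈ 2.357
Degrees of freedom = 4 − 1 = 3; critical value at α = 0.01 is 11.345.
Since 2.357 < 11.345, we fail to reject the null hypothesis — the data are consistent with the 9:3:3:1 ratio.

2.357; consistent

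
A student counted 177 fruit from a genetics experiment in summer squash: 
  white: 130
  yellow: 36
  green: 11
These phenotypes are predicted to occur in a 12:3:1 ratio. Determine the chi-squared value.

0.296

The 12:3:1 ratio has 16 parts, so with N = 177 the expected counts are:
  white: 177 × 12/16 = 132.75
  yellow: 177 × 3/16 = 33.1875
  green: 177 × 1/16 = 11.0625
χ² = Σ (O − E)² / E
  white: (130 − 132.75)² / 132.75 = 0.0570
  yellow: (36 − 33.1875)² / 33.1875 = 0.2383
  green: (11 − 11.0625)² / 11.0625 = 0.0004
χ² = 0.0570 + 0.2383 + 0.0004 = 0.2957 ≈ 0.296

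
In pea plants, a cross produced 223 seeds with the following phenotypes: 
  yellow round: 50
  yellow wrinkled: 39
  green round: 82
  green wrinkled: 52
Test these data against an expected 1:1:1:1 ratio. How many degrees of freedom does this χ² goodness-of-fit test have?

A goodness-of-fit test with 4 phenotype classes has df = 4 − 1 = 3.

3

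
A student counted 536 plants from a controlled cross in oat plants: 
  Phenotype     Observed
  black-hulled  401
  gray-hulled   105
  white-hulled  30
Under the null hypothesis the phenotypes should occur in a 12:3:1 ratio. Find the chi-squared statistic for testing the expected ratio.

Total ratio parts = 16. Expected numbers out of 536:
  black-hulled: 536 × 12/16 = 402
  gray-hulled: 536 × 3/16 = 100.5
  white-hulled: 536 × 1/16 = 33.5
χ² = Σ (O − E)² / E
  black-hulled: (401 − 402)² / 402 = 0.0025
  gray-hulled: (105 − 100.5)² / 100.5 = 0.2015
  white-hulled: (30 − 33.5)² / 33.5 = 0.3657
χ² = 0.0025 + 0.2015 + 0.3657 = 0.5697 ≈ 0.570

0.570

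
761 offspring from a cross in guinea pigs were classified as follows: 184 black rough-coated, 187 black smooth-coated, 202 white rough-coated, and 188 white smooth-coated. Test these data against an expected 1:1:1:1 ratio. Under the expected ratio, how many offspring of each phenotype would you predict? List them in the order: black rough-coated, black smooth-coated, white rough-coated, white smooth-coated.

190.25, 190.25, 190.25, 190.25

Total ratio parts = 4. Expected numbers out of 761:
  black rough-coated: 761 × 1/4 = 190.25
  black smooth-coated: 761 × 1/4 = 190.25
  white rough-coated: 761 × 1/4 = 190.25
  white smooth-coated: 761 × 1/4 = 190.25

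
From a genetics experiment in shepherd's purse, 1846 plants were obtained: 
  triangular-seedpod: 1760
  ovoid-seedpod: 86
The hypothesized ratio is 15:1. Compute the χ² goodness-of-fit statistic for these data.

Expected counts for N = 1846 under a 15:1 ratio (total parts = 16):
  triangular-seedpod: 1846 × 15/16 = 1730.625
  ovoid-seedpod: 1846 × 1/16 = 115.375
χ² = Σ (O − E)² / E
  triangular-seedpod: (1760 − 1730.625)² / 1730.625 = 0.4986
  ovoid-seedpod: (86 − 115.375)² / 115.375 = 7.4790
χ² = 0.4986 + 7.4790 = 7.9776 ≈ 7.978

7.978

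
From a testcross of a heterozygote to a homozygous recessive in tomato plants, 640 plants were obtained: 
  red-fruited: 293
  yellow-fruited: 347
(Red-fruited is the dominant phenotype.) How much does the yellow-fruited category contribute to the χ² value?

2.278

A testcross of a heterozygote (Aa × aa) gives a 1:1 phenotypic ratio.
Expected counts for N = 640 under a 1:1 ratio (total parts = 2):
  red-fruited: 640 × 1/2 = 320
  yellow-fruited: 640 × 1/2 = 320
Contribution of yellow-fruited: (347 − 320)² / 320 = 2.2781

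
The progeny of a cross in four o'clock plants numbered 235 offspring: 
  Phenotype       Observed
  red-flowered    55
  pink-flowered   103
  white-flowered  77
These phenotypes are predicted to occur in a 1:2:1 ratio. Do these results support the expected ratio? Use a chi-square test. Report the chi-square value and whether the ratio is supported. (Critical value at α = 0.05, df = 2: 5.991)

7.698; not consistent

Total ratio parts = 4. Expected numbers out of 235:
  red-flowered: 235 × 1/4 = 58.75
  pink-flowered: 235 × 2/4 = 117.5
  white-flowered: 235 × 1/4 = 58.75
χ² = Σ (O − E)² / E
  red-flowered: (55 − 58.75)² / 58.75 = 0.2394
  pink-flowered: (103 − 117.5)² / 117.5 = 1.7894
  white-flowered: (77 − 58.75)² / 58.75 = 5.6691
χ² = 0.2394 + 1.7894 + 5.6691 = 7.6979 ≈ 7.698
Degrees of freedom = 3 − 1 = 2; critical value at α = 0.05 is 5.991.
Since 7.698 > 5.991, we reject the null hypothesis — the data do not fit the 1:2:1 ratio.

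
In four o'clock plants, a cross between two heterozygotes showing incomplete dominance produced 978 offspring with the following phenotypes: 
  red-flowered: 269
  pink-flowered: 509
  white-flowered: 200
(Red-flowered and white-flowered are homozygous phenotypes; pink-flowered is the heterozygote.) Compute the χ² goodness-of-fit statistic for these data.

11.372

With incomplete dominance, a heterozygote × heterozygote cross gives a 1:2:1 phenotypic ratio.
Expected counts for N = 978 under a 1:2:1 ratio (total parts = 4):
  red-flowered: 978 × 1/4 = 244.5
  pink-flowered: 978 × 2/4 = 489
  white-flowered: 978 × 1/4 = 244.5
χ² = Σ (O − E)² / E
  red-flowered: (269 − 244.5)² / 244.5 = 2.4550
  pink-flowered: (509 − 489)² / 489 = 0.8180
  white-flowered: (200 − 244.5)² / 244.5 = 8.0992
χ² = 2.4550 + 0.8180 + 8.0992 = 11.3722 ≈ 11.372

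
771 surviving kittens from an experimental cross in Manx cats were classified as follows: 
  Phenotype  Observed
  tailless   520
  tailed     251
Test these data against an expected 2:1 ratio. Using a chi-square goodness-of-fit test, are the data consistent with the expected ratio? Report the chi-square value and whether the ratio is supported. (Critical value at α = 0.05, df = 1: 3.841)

0.210; consistent

Total ratio parts = 3. Expected numbers out of 771:
  tailless: 771 × 2/3 = 514
  tailed: 771 × 1/3 = 257
χ² = Σ (O − E)² / E
  tailless: (520 − 514)² / 514 = 0.0700
  tailed: (251 − 257)² / 257 = 0.1401
χ² = 0.0700 + 0.1401 = 0.2101 ≈ 0.210
Degrees of freedom = 2 − 1 = 1; critical value at α = 0.05 is 3.841.
Since 0.210 < 3.841, we fail to reject the null hypothesis — the data are consistent with the 2:1 ratio.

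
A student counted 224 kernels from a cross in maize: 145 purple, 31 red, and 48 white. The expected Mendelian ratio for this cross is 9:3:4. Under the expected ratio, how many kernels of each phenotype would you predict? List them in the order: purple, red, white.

The 9:3:4 ratio has 16 parts, so with N = 224 the expected counts are:
  purple: 224 × 9/16 = 126
  red: 224 × 3/16 = 42
  white: 224 × 4/16 = 56

126, 42, 56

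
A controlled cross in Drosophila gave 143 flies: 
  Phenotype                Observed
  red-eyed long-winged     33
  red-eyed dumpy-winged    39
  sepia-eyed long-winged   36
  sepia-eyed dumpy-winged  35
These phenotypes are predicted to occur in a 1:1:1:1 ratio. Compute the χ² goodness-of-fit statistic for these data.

0.524

Under the 1:1:1:1 hypothesis (Σ ratio = 4, N = 143):
  red-eyed long-winged: 143 × 1/4 = 35.75
  red-eyed dumpy-winged: 143 × 1/4 = 35.75
  sepia-eyed long-winged: 143 × 1/4 = 35.75
  sepia-eyed dumpy-winged: 143 × 1/4 = 35.75
χ² = Σ (O − E)² / E
  red-eyed long-winged: (33 − 35.75)² / 35.75 = 0.2115
  red-eyed dumpy-winged: (39 − 35.75)² / 35.75 = 0.2955
  sepia-eyed long-winged: (36 − 35.75)² / 35.75 = 0.0017
  sepia-eyed dumpy-winged: (35 − 35.75)² / 35.75 = 0.0157
χ² = 0.2115 + 0.2955 + 0.0017 + 0.0157 = 0.5244 ≈ 0.524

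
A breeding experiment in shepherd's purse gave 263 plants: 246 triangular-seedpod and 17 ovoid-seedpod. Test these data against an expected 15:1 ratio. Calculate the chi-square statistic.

Under the 15:1 hypothesis (Σ ratio = 16, N = 263):
  triangular-seedpod: 263 × 15/16 = 246.5625
  ovoid-seedpod: 263 × 1/16 = 16.4375
χ² = Σ (O − E)² / E
  triangular-seedpod: (246 − 246.5625)² / 246.5625 = 0.0013
  ovoid-seedpod: (17 − 16.4375)² / 16.4375 = 0.0192
χ² = 0.0013 + 0.0192 = 0.0205 ≈ 0.021

0.021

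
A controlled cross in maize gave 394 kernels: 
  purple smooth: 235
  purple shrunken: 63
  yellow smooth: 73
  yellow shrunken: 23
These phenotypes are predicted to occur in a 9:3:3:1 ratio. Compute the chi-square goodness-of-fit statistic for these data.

Expected counts for N = 394 under a 9:3:3:1 ratio (total parts = 16):
  purple smooth: 394 × 9/16 = 221.625
  purple shrunken: 394 × 3/16 = 73.875
  yellow smooth: 394 × 3/16 = 73.875
  yellow shrunken: 394 × 1/16 = 24.625
χ² = Σ (O − E)² / E
  purple smooth: (235 − 221.625)² / 221.625 = 0.8072
  purple shrunken: (63 − 73.875)² / 73.875 = 1.6009
  yellow smooth: (73 − 73.875)² / 73.875 = 0.0104
  yellow shrunken: (23 − 24.625)² / 24.625 = 0.1072
χ² = 0.8072 + 1.6009 + 0.0104 + 0.1072 = 2.5257 ≈ 2.526

2.526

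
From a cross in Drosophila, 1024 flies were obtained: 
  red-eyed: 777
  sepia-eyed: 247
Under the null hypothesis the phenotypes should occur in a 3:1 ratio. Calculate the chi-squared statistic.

Expected counts for N = 1024 under a 3:1 ratio (total parts = 4):
  red-eyed: 1024 × 3/4 = 768
  sepia-eyed: 1024 × 1/4 = 256
χ² = Σ (O − E)² / E
  red-eyed: (777 − 768)² / 768 = 0.1055
  sepia-eyed: (247 − 256)² / 256 = 0.3164
χ² = 0.1055 + 0.3164 = 0.4219 ≈ 0.422

0.422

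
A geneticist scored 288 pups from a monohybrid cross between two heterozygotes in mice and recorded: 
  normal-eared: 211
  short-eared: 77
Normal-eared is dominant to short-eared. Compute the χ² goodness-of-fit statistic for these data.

0.463

For a monohybrid cross between heterozygotes with complete dominance, the expected phenotypic ratio is 3:1.
Under the 3:1 hypothesis (Σ ratio = 4, N = 288):
  normal-eared: 288 × 3/4 = 216
  short-eared: 288 × 1/4 = 72
χ² = Σ (O − E)² / E
  normal-eared: (211 − 216)² / 216 = 0.1157
  short-eared: (77 − 72)² / 72 = 0.3472
χ² = 0.1157 + 0.3472 = 0.4629 ≈ 0.463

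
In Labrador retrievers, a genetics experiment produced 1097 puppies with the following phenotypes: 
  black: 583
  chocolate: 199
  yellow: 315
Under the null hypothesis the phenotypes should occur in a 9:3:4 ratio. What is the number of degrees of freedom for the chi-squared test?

A goodness-of-fit test with 3 phenotype classes has df = 3 − 1 = 2.

2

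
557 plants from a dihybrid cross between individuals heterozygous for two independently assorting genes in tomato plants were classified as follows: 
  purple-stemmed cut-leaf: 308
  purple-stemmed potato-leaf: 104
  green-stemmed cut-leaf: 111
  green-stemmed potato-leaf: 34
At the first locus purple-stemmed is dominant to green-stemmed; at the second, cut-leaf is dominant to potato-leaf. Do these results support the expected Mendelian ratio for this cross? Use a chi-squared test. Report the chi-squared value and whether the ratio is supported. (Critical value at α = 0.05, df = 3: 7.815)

A dihybrid F₂ with independent assortment and complete dominance at both loci gives a 9:3:3:1 phenotypic ratio.
Total ratio parts = 16. Expected numbers out of 557:
  purple-stemmed cut-leaf: 557 × 9/16 = 313.3125
  purple-stemmed potato-leaf: 557 × 3/16 = 104.4375
  green-stemmed cut-leaf: 557 × 3/16 = 104.4375
  green-stemmed potato-leaf: 557 × 1/16 = 34.8125
χ² = Σ (O − E)² / E
  purple-stemmed cut-leaf: (308 − 313.3125)² / 313.3125 = 0.0901
  purple-stemmed potato-leaf: (104 − 104.4375)² / 104.4375 = 0.0018
  green-stemmed cut-leaf: (111 − 104.4375)² / 104.4375 = 0.4124
  green-stemmed potato-leaf: (34 − 34.8125)² / 34.8125 = 0.0190
χ² = 0.0901 + 0.0018 + 0.4124 + 0.0190 = 0.5233 ≈ 0.523
Degrees of freedom = 4 − 1 = 3; critical value at α = 0.05 is 7.815.
Since 0.523 < 7.815, we fail to reject the null hypothesis — the data are consistent with the 9:3:3:1 ratio.

0.523; consistent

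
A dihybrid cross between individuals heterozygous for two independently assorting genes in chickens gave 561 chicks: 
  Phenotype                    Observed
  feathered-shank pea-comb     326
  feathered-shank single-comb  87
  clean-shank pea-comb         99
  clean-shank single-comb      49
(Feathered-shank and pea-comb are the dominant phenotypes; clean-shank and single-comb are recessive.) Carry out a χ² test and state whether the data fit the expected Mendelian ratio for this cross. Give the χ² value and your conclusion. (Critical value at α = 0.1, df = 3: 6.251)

9.394; not consistent

A dihybrid F₂ with independent assortment and complete dominance at both loci gives a 9:3:3:1 phenotypic ratio.
Under the 9:3:3:1 hypothesis (Σ ratio = 16, N = 561):
  feathered-shank pea-comb: 561 × 9/16 = 315.5625
  feathered-shank single-comb: 561 × 3/16 = 105.1875
  clean-shank pea-comb: 561 × 3/16 = 105.1875
  clean-shank single-comb: 561 × 1/16 = 35.0625
χ² = Σ (O − E)² / E
  feathered-shank pea-comb: (326 − 315.5625)² / 315.5625 = 0.3452
  feathered-shank single-comb: (87 − 105.1875)² / 105.1875 = 3.1447
  clean-shank pea-comb: (99 − 105.1875)² / 105.1875 = 0.3640
  clean-shank single-comb: (49 − 35.0625)² / 35.0625 = 5.5402
χ² = 0.3452 + 3.1447 + 0.3640 + 5.5402 = 9.3941 ≈ 9.394
Degrees of freedom = 4 − 1 = 3; critical value at α = 0.1 is 6.251.
Since 9.394 > 6.251, we reject the null hypothesis — the data do not fit the 9:3:3:1 ratio.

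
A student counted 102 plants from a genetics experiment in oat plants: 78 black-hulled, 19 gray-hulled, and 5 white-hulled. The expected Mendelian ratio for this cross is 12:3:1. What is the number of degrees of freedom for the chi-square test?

A goodness-of-fit test with 3 phenotype classes has df = 3 − 1 = 2.

2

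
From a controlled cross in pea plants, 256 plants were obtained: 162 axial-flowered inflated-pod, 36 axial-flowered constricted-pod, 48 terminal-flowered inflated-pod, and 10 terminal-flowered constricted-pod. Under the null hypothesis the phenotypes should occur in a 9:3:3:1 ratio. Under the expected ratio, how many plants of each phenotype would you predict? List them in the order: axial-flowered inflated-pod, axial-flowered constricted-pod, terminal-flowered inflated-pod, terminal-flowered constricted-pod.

Under the 9:3:3:1 hypothesis (Σ ratio = 16, N = 256):
  axial-flowered inflated-pod: 256 × 9/16 = 144
  axial-flowered constricted-pod: 256 × 3/16 = 48
  terminal-flowered inflated-pod: 256 × 3/16 = 48
  terminal-flowered constricted-pod: 256 × 1/16 = 16

144, 48, 48, 16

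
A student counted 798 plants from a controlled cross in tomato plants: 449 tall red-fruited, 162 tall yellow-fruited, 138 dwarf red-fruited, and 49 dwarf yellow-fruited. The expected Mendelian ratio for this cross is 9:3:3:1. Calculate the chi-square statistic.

1.942

The 9:3:3:1 ratio has 16 parts, so with N = 798 the expected counts are:
  tall red-fruited: 798 × 9/16 = 448.875
  tall yellow-fruited: 798 × 3/16 = 149.625
  dwarf red-fruited: 798 × 3/16 = 149.625
  dwarf yellow-fruited: 798 × 1/16 = 49.875
χ² = Σ (O − E)² / E
  tall red-fruited: (449 − 448.875)² / 448.875 = 0.0000
  tall yellow-fruited: (162 − 149.625)² / 149.625 = 1.0235
  dwarf red-fruited: (138 − 149.625)² / 149.625 = 0.9032
  dwarf yellow-fruited: (49 − 49.875)² / 49.875 = 0.0154
χ² = 0.0000 + 1.0235 + 0.9032 + 0.0154 = 1.9421 ≈ 1.942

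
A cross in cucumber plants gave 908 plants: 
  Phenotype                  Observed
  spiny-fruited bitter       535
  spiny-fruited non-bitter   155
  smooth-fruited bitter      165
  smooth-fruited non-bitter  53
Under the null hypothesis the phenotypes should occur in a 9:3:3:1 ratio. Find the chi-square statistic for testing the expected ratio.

The 9:3:3:1 ratio has 16 parts, so with N = 908 the expected counts are:
  spiny-fruited bitter: 908 × 9/16 = 510.75
  spiny-fruited non-bitter: 908 × 3/16 = 170.25
  smooth-fruited bitter: 908 × 3/16 = 170.25
  smooth-fruited non-bitter: 908 × 1/16 = 56.75
χ² = Σ (O − E)² / E
  spiny-fruited bitter: (535 − 510.75)² / 510.75 = 1.1514
  spiny-fruited non-bitter: (155 − 170.25)² / 170.25 = 1.3660
  smooth-fruited bitter: (165 − 170.25)² / 170.25 = 0.1619
  smooth-fruited non-bitter: (53 − 56.75)² / 56.75 = 0.2478
χ² = 1.1514 + 1.3660 + 0.1619 + 0.2478 = 2.9271 ≈ 2.927

2.927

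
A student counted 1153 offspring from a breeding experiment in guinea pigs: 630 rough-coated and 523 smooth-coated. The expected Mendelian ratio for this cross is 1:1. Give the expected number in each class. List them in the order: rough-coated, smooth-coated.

576.5, 576.5

Total ratio parts = 2. Expected numbers out of 1153:
  rough-coated: 1153 × 1/2 = 576.5
  smooth-coated: 1153 × 1/2 = 576.5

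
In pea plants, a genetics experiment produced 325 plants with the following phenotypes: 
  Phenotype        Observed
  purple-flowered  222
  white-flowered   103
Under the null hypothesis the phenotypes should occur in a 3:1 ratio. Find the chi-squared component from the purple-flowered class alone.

1.941

Total ratio parts = 4. Expected numbers out of 325:
  purple-flowered: 325 × 3/4 = 243.75
  white-flowered: 325 × 1/4 = 81.25
Contribution of purple-flowered: (222 − 243.75)² / 243.75 = 1.9408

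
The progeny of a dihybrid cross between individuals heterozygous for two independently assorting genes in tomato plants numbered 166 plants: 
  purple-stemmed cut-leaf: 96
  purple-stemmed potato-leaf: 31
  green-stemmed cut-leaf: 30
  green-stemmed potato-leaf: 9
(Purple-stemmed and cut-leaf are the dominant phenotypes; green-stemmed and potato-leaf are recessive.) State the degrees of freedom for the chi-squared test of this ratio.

A dihybrid F₂ with independent assortment and complete dominance at both loci gives a 9:3:3:1 phenotypic ratio.
A goodness-of-fit test with 4 phenotype classes has df = 4 − 1 = 3.

3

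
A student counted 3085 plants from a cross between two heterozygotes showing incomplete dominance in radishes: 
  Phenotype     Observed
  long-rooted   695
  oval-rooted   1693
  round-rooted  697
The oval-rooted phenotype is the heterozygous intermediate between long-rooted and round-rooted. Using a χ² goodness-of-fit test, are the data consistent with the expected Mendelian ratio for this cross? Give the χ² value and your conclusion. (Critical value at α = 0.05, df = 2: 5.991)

With incomplete dominance, a heterozygote × heterozygote cross gives a 1:2:1 phenotypic ratio.
The 1:2:1 ratio has 4 parts, so with N = 3085 the expected counts are:
  long-rooted: 3085 × 1/4 = 771.25
  oval-rooted: 3085 × 2/4 = 1542.5
  round-rooted: 3085 × 1/4 = 771.25
χ² = Σ (O − E)² / E
  long-rooted: (695 − 771.25)² / 771.25 = 7.5385
  oval-rooted: (1693 − 1542.5)² / 1542.5 = 14.6841
  round-rooted: (697 − 771.25)² / 771.25 = 7.1482
χ² = 7.5385 + 14.6841 + 7.1482 = 29.3708 ≈ 29.371
Degrees of freedom = 3 − 1 = 2; critical value at α = 0.05 is 5.991.
Since 29.371 > 5.991, we reject the null hypothesis — the data do not fit the 1:2:1 ratio.

29.371; not consistent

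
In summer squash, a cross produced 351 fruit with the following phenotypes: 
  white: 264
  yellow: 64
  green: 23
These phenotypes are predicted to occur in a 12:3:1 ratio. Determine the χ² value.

Under the 12:3:1 hypothesis (Σ ratio = 16, N = 351):
  white: 351 × 12/16 = 263.25
  yellow: 351 × 3/16 = 65.8125
  green: 351 × 1/16 = 21.9375
χ² = Σ (O − E)² / E
  white: (264 − 263.25)² / 263.25 = 0.0021
  yellow: (64 − 65.8125)² / 65.8125 = 0.0499
  green: (23 − 21.9375)² / 21.9375 = 0.0515
χ² = 0.0021 + 0.0499 + 0.0515 = 0.1035 ≈ 0.104

0.104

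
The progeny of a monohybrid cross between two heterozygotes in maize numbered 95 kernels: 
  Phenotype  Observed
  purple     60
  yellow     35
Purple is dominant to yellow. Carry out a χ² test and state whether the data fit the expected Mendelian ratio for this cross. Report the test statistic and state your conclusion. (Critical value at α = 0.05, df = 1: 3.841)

7.105; not consistent

For a monohybrid cross between heterozygotes with complete dominance, the expected phenotypic ratio is 3:1.
The 3:1 ratio has 4 parts, so with N = 95 the expected counts are:
  purple: 95 × 3/4 = 71.25
  yellow: 95 × 1/4 = 23.75
χ² = Σ (O − E)² / E
  purple: (60 − 71.25)² / 71.25 = 1.7763
  yellow: (35 − 23.75)² / 23.75 = 5.3289
χ² = 1.7763 + 5.3289 = 7.1052 ≈ 7.105
Degrees of freedom = 2 − 1 = 1; critical value at α = 0.05 is 3.841.
Since 7.105 > 3.841, we reject the null hypothesis — the data do not fit the 3:1 ratio.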